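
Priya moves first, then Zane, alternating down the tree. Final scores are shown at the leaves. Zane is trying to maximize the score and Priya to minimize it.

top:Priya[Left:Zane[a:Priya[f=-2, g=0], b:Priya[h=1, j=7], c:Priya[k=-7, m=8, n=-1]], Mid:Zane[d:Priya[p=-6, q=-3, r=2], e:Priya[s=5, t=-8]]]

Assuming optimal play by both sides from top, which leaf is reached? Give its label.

p

a (Priya): min(-2, 0) = -2
b (Priya): min(1, 7) = 1
c (Priya): min(-7, 8, -1) = -7
Left (Zane): max(-2, 1, -7) = 1
d (Priya): min(-6, -3, 2) = -6
e (Priya): min(5, -8) = -8
Mid (Zane): max(-6, -8) = -6
top (Priya): min(1, -6) = -6
At top, Priya picks Mid (lowest: -6).
At Mid, Zane picks d (highest: -6).
At d, Priya picks p (lowest: -6).
Terminal value -6.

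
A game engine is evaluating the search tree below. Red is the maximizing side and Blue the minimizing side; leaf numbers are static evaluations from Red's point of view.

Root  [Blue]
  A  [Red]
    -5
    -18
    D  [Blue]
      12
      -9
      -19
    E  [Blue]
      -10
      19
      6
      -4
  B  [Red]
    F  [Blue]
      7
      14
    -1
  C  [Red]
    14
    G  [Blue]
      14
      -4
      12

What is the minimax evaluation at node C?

G (Blue): min(14, -4, 12) = -4
C (Red): max(14, -4) = 14

14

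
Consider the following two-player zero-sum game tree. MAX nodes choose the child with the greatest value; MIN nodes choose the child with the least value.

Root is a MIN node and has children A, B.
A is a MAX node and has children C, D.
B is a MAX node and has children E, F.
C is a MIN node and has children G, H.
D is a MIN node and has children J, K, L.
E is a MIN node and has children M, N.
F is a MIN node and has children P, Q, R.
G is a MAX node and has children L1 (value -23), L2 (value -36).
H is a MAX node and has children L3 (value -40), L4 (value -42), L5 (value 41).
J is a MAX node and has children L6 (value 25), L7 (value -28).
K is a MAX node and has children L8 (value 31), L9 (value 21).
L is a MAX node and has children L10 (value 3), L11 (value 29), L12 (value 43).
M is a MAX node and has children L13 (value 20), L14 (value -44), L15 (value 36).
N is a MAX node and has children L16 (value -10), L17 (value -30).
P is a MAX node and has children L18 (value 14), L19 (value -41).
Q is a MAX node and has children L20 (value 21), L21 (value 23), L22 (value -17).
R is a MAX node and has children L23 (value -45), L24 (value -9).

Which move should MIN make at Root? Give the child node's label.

G (MAX): max(-23, -36) = -23
H (MAX): max(-40, -42, 41) = 41
C (MIN): min(-23, 41) = -23
J (MAX): max(25, -28) = 25
K (MAX): max(31, 21) = 31
L (MAX): max(3, 29, 43) = 43
D (MIN): min(25, 31, 43) = 25
A (MAX): max(-23, 25) = 25
M (MAX): max(20, -44, 36) = 36
N (MAX): max(-10, -30) = -10
E (MIN): min(36, -10) = -10
P (MAX): max(14, -41) = 14
Q (MAX): max(21, 23, -17) = 23
R (MAX): max(-45, -9) = -9
F (MIN): min(14, 23, -9) = -9
B (MAX): max(-10, -9) = -9
Root (MIN): min(25, -9) = -9
MIN at Root wants the lowest of {A=25, B=-9}, so chooses B.

B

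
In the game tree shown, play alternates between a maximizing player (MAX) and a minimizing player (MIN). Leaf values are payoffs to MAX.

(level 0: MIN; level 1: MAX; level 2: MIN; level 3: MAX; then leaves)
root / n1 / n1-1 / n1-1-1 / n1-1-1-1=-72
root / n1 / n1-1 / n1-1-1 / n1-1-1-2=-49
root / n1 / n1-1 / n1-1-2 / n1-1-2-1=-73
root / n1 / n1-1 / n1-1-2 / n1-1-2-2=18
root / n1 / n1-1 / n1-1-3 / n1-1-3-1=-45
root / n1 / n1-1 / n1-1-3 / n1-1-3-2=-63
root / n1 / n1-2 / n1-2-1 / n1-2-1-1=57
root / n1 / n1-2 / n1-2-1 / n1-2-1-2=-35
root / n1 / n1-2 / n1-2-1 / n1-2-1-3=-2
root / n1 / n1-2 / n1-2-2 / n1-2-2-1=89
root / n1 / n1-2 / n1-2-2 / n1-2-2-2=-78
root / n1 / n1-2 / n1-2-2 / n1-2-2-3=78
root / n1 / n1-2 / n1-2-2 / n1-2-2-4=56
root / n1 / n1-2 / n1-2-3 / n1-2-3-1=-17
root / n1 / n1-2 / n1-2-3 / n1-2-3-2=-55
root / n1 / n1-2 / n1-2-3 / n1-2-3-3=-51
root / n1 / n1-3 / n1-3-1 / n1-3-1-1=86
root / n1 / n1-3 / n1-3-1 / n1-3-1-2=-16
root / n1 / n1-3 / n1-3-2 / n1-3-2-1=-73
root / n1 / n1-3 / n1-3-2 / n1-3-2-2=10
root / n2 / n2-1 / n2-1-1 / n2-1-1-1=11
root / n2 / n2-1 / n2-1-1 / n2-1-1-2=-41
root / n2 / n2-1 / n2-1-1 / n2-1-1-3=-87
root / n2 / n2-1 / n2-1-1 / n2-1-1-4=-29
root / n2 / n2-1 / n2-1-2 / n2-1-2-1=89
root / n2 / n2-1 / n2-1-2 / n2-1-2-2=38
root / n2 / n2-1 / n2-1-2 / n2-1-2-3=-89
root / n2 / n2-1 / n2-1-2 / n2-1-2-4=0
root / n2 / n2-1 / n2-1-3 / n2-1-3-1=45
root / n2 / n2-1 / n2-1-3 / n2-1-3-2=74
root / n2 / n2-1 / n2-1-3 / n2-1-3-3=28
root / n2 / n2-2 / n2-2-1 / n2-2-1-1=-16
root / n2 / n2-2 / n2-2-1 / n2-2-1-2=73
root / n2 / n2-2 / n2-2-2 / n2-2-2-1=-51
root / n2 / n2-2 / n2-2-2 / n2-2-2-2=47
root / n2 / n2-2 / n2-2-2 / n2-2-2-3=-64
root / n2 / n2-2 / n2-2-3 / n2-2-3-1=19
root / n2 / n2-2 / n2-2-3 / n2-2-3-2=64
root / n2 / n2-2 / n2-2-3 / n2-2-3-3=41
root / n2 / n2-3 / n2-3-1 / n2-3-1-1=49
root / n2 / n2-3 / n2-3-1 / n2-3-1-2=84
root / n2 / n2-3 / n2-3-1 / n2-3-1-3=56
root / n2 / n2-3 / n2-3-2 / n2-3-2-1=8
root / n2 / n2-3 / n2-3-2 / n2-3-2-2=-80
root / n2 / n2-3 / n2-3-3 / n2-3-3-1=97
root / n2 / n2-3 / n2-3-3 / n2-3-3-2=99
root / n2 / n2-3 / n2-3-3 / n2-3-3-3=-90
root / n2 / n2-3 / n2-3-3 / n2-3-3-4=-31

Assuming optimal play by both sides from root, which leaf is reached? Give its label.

n1-3-2-2

n1-1-1 (MAX): max(-72, -49) = -49
n1-1-2 (MAX): max(-73, 18) = 18
n1-1-3 (MAX): max(-45, -63) = -45
n1-1 (MIN): min(-49, 18, -45) = -49
n1-2-1 (MAX): max(57, -35, -2) = 57
n1-2-2 (MAX): max(89, -78, 78, 56) = 89
n1-2-3 (MAX): max(-17, -55, -51) = -17
n1-2 (MIN): min(57, 89, -17) = -17
n1-3-1 (MAX): max(86, -16) = 86
n1-3-2 (MAX): max(-73, 10) = 10
n1-3 (MIN): min(86, 10) = 10
n1 (MAX): max(-49, -17, 10) = 10
n2-1-1 (MAX): max(11, -41, -87, -29) = 11
n2-1-2 (MAX): max(89, 38, -89, 0) = 89
n2-1-3 (MAX): max(45, 74, 28) = 74
n2-1 (MIN): min(11, 89, 74) = 11
n2-2-1 (MAX): max(-16, 73) = 73
n2-2-2 (MAX): max(-51, 47, -64) = 47
n2-2-3 (MAX): max(19, 64, 41) = 64
n2-2 (MIN): min(73, 47, 64) = 47
n2-3-1 (MAX): max(49, 84, 56) = 84
n2-3-2 (MAX): max(8, -80) = 8
n2-3-3 (MAX): max(97, 99, -90, -31) = 99
n2-3 (MIN): min(84, 8, 99) = 8
n2 (MAX): max(11, 47, 8) = 47
root (MIN): min(10, 47) = 10
At root, MIN picks n1 (lowest: 10).
At n1, MAX picks n1-3 (highest: 10).
At n1-3, MIN picks n1-3-2 (lowest: 10).
At n1-3-2, MAX picks n1-3-2-2 (highest: 10).
Terminal value 10.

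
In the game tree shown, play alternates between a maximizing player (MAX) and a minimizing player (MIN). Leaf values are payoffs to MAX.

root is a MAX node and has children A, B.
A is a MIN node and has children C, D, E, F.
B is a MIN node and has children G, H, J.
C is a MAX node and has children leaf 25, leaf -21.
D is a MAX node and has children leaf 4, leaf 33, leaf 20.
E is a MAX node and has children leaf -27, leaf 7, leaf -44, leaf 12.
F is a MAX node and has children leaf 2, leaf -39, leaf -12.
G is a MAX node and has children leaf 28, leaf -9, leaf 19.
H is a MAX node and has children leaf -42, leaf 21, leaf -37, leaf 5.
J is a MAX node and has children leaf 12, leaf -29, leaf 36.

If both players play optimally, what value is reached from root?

C (MAX): max(25, -21) = 25
D (MAX): max(4, 33, 20) = 33
E (MAX): max(-27, 7, -44, 12) = 12
F (MAX): max(2, -39, -12) = 2
A (MIN): min(25, 33, 12, 2) = 2
G (MAX): max(28, -9, 19) = 28
H (MAX): max(-42, 21, -37, 5) = 21
J (MAX): max(12, -29, 36) = 36
B (MIN): min(28, 21, 36) = 21
root (MAX): max(2, 21) = 21

21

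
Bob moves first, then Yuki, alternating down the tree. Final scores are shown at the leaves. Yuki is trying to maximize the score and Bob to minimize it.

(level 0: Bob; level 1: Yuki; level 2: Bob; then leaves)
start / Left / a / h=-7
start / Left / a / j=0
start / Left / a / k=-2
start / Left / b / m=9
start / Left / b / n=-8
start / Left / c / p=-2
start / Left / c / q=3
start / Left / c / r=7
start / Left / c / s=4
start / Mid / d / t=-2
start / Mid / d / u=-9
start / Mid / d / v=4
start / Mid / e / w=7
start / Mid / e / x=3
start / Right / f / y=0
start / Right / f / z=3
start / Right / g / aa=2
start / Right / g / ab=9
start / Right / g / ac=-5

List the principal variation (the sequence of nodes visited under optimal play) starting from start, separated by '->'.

start -> Left -> c -> p

a (Bob): min(-7, 0, -2) = -7
b (Bob): min(9, -8) = -8
c (Bob): min(-2, 3, 7, 4) = -2
Left (Yuki): max(-7, -8, -2) = -2
d (Bob): min(-2, -9, 4) = -9
e (Bob): min(7, 3) = 3
Mid (Yuki): max(-9, 3) = 3
f (Bob): min(0, 3) = 0
g (Bob): min(2, 9, -5) = -5
Right (Yuki): max(0, -5) = 0
start (Bob): min(-2, 3, 0) = -2
At start, Bob picks Left (lowest: -2).
At Left, Yuki picks c (highest: -2).
At c, Bob picks p (lowest: -2).
Terminal value -2.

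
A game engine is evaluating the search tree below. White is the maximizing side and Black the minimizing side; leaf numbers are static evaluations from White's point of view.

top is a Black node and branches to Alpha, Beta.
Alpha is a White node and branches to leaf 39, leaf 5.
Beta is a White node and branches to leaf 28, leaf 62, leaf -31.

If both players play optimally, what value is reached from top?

39

Alpha (White): max(39, 5) = 39
Beta (White): max(28, 62, -31) = 62
top (Black): min(39, 62) = 39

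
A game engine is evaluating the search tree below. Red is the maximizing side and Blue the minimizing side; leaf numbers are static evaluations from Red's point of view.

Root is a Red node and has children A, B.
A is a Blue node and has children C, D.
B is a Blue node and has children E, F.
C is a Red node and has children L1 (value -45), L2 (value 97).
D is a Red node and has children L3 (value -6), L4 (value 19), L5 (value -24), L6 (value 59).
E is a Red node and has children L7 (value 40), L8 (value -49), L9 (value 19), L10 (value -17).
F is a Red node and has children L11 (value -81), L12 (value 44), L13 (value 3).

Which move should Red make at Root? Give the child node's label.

C (Red): max(-45, 97) = 97
D (Red): max(-6, 19, -24, 59) = 59
A (Blue): min(97, 59) = 59
E (Red): max(40, -49, 19, -17) = 40
F (Red): max(-81, 44, 3) = 44
B (Blue): min(40, 44) = 40
Root (Red): max(59, 40) = 59
Red at Root wants the highest of {A=59, B=40}, so chooses A.

A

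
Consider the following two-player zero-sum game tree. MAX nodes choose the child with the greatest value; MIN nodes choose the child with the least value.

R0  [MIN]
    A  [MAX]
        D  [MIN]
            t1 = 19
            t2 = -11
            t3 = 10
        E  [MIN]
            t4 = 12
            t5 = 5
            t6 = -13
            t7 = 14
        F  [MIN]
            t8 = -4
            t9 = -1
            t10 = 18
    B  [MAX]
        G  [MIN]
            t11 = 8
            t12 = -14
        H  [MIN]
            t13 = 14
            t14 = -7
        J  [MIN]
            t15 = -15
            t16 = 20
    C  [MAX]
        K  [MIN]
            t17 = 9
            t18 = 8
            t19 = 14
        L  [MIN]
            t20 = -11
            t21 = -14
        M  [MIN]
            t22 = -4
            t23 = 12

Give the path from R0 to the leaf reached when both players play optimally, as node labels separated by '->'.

R0 -> B -> H -> t14

D (MIN): min(19, -11, 10) = -11
E (MIN): min(12, 5, -13, 14) = -13
F (MIN): min(-4, -1, 18) = -4
A (MAX): max(-11, -13, -4) = -4
G (MIN): min(8, -14) = -14
H (MIN): min(14, -7) = -7
J (MIN): min(-15, 20) = -15
B (MAX): max(-14, -7, -15) = -7
K (MIN): min(9, 8, 14) = 8
L (MIN): min(-11, -14) = -14
M (MIN): min(-4, 12) = -4
C (MAX): max(8, -14, -4) = 8
R0 (MIN): min(-4, -7, 8) = -7
At R0, MIN picks B (lowest: -7).
At B, MAX picks H (highest: -7).
At H, MIN picks t14 (lowest: -7).
Terminal value -7.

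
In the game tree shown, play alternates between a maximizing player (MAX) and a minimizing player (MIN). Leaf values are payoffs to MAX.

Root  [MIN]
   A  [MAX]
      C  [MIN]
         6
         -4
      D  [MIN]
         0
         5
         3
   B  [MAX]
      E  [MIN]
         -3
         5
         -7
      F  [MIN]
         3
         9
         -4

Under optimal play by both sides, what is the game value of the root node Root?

-4

C (MIN): min(6, -4) = -4
D (MIN): min(0, 5, 3) = 0
A (MAX): max(-4, 0) = 0
E (MIN): min(-3, 5, -7) = -7
F (MIN): min(3, 9, -4) = -4
B (MAX): max(-7, -4) = -4
Root (MIN): min(0, -4) = -4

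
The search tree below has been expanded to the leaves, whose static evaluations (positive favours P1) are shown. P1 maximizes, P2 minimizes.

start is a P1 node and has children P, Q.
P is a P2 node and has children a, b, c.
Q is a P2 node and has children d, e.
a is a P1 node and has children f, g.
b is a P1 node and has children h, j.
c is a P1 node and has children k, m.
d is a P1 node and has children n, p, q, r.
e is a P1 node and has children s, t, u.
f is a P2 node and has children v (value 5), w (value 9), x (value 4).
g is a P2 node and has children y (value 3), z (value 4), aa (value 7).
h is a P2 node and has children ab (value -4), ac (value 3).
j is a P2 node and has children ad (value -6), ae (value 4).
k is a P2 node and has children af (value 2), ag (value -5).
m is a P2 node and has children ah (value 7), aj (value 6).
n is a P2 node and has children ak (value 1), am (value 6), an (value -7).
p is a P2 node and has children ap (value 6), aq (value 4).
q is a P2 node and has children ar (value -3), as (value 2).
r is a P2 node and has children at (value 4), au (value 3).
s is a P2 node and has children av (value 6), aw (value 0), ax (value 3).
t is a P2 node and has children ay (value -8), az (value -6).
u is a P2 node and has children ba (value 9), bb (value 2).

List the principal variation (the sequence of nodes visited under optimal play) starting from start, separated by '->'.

f (P2): min(5, 9, 4) = 4
g (P2): min(3, 4, 7) = 3
a (P1): max(4, 3) = 4
h (P2): min(-4, 3) = -4
j (P2): min(-6, 4) = -6
b (P1): max(-4, -6) = -4
k (P2): min(2, -5) = -5
m (P2): min(7, 6) = 6
c (P1): max(-5, 6) = 6
P (P2): min(4, -4, 6) = -4
n (P2): min(1, 6, -7) = -7
p (P2): min(6, 4) = 4
q (P2): min(-3, 2) = -3
r (P2): min(4, 3) = 3
d (P1): max(-7, 4, -3, 3) = 4
s (P2): min(6, 0, 3) = 0
t (P2): min(-8, -6) = -8
u (P2): min(9, 2) = 2
e (P1): max(0, -8, 2) = 2
Q (P2): min(4, 2) = 2
start (P1): max(-4, 2) = 2
At start, P1 picks Q (highest: 2).
At Q, P2 picks e (lowest: 2).
At e, P1 picks u (highest: 2).
At u, P2 picks bb (lowest: 2).
Terminal value 2.

start -> Q -> e -> u -> bb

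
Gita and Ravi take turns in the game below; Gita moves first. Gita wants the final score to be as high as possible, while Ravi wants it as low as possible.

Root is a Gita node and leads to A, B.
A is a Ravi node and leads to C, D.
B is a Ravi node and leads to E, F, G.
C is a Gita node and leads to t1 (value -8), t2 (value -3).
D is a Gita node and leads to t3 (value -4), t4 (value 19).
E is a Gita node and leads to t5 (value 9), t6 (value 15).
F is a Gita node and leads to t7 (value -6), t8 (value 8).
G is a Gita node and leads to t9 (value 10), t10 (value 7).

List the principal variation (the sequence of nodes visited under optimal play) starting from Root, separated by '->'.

C (Gita): max(-8, -3) = -3
D (Gita): max(-4, 19) = 19
A (Ravi): min(-3, 19) = -3
E (Gita): max(9, 15) = 15
F (Gita): max(-6, 8) = 8
G (Gita): max(10, 7) = 10
B (Ravi): min(15, 8, 10) = 8
Root (Gita): max(-3, 8) = 8
At Root, Gita picks B (highest: 8).
At B, Ravi picks F (lowest: 8).
At F, Gita picks t8 (highest: 8).
Terminal value 8.

Root -> B -> F -> t8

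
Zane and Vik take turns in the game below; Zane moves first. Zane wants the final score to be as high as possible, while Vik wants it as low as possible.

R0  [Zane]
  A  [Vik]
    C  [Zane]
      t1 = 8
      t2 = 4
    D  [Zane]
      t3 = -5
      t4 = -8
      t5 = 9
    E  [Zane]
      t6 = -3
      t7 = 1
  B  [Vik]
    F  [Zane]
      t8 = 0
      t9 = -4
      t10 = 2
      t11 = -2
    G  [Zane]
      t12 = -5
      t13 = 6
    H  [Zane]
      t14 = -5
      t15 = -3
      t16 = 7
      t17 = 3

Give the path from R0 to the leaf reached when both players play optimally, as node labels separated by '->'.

C (Zane): max(8, 4) = 8
D (Zane): max(-5, -8, 9) = 9
E (Zane): max(-3, 1) = 1
A (Vik): min(8, 9, 1) = 1
F (Zane): max(0, -4, 2, -2) = 2
G (Zane): max(-5, 6) = 6
H (Zane): max(-5, -3, 7, 3) = 7
B (Vik): min(2, 6, 7) = 2
R0 (Zane): max(1, 2) = 2
At R0, Zane picks B (highest: 2).
At B, Vik picks F (lowest: 2).
At F, Zane picks t10 (highest: 2).
Terminal value 2.

R0 -> B -> F -> t10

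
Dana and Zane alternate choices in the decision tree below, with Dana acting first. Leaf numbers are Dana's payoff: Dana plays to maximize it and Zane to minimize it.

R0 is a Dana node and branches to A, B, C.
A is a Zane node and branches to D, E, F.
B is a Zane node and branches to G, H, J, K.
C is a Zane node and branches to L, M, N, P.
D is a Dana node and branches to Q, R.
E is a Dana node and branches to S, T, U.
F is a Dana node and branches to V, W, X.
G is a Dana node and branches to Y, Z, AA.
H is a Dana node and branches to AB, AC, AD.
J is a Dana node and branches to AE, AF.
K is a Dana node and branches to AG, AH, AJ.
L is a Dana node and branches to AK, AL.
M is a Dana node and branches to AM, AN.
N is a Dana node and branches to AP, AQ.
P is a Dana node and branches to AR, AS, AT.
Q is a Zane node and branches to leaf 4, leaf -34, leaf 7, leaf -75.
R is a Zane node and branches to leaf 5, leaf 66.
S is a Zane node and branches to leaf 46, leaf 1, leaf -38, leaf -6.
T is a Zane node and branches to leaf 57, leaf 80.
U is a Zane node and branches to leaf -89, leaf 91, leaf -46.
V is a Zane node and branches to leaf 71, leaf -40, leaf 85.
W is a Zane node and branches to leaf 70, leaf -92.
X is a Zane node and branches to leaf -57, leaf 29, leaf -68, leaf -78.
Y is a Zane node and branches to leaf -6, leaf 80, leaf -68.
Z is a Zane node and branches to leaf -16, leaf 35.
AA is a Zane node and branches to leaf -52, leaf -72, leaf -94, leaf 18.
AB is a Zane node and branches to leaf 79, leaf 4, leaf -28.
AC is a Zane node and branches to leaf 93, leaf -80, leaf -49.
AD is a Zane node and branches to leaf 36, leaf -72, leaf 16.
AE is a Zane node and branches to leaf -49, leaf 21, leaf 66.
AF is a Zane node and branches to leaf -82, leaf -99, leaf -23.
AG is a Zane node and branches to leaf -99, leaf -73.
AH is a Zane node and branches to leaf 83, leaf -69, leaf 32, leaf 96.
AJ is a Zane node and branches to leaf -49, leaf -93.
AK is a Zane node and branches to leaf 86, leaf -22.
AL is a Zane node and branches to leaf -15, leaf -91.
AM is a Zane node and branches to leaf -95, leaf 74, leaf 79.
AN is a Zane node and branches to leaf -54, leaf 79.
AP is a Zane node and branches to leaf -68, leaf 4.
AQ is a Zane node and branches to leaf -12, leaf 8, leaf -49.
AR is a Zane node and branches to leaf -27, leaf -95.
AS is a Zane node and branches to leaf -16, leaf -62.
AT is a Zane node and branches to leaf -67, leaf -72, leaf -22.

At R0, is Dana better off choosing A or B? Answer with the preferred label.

A

Q (Zane): min(4, -34, 7, -75) = -75
R (Zane): min(5, 66) = 5
D (Dana): max(-75, 5) = 5
S (Zane): min(46, 1, -38, -6) = -38
T (Zane): min(57, 80) = 57
U (Zane): min(-89, 91, -46) = -89
E (Dana): max(-38, 57, -89) = 57
V (Zane): min(71, -40, 85) = -40
W (Zane): min(70, -92) = -92
X (Zane): min(-57, 29, -68, -78) = -78
F (Dana): max(-40, -92, -78) = -40
A (Zane): min(5, 57, -40) = -40
Y (Zane): min(-6, 80, -68) = -68
Z (Zane): min(-16, 35) = -16
AA (Zane): min(-52, -72, -94, 18) = -94
G (Dana): max(-68, -16, -94) = -16
AB (Zane): min(79, 4, -28) = -28
AC (Zane): min(93, -80, -49) = -80
AD (Zane): min(36, -72, 16) = -72
H (Dana): max(-28, -80, -72) = -28
AE (Zane): min(-49, 21, 66) = -49
AF (Zane): min(-82, -99, -23) = -99
J (Dana): max(-49, -99) = -49
AG (Zane): min(-99, -73) = -99
AH (Zane): min(83, -69, 32, 96) = -69
AJ (Zane): min(-49, -93) = -93
K (Dana): max(-99, -69, -93) = -69
B (Zane): min(-16, -28, -49, -69) = -69
Dana prefers the higher value; A=-40, B=-69. A is better since -40 > -69.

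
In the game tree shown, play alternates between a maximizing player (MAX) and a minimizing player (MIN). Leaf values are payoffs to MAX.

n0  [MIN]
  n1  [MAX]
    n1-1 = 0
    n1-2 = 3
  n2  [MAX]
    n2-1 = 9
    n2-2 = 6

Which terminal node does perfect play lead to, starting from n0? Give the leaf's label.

n1-2

n1 (MAX): max(0, 3) = 3
n2 (MAX): max(9, 6) = 9
n0 (MIN): min(3, 9) = 3
At n0, MIN picks n1 (lowest: 3).
At n1, MAX picks n1-2 (highest: 3).
Terminal value 3.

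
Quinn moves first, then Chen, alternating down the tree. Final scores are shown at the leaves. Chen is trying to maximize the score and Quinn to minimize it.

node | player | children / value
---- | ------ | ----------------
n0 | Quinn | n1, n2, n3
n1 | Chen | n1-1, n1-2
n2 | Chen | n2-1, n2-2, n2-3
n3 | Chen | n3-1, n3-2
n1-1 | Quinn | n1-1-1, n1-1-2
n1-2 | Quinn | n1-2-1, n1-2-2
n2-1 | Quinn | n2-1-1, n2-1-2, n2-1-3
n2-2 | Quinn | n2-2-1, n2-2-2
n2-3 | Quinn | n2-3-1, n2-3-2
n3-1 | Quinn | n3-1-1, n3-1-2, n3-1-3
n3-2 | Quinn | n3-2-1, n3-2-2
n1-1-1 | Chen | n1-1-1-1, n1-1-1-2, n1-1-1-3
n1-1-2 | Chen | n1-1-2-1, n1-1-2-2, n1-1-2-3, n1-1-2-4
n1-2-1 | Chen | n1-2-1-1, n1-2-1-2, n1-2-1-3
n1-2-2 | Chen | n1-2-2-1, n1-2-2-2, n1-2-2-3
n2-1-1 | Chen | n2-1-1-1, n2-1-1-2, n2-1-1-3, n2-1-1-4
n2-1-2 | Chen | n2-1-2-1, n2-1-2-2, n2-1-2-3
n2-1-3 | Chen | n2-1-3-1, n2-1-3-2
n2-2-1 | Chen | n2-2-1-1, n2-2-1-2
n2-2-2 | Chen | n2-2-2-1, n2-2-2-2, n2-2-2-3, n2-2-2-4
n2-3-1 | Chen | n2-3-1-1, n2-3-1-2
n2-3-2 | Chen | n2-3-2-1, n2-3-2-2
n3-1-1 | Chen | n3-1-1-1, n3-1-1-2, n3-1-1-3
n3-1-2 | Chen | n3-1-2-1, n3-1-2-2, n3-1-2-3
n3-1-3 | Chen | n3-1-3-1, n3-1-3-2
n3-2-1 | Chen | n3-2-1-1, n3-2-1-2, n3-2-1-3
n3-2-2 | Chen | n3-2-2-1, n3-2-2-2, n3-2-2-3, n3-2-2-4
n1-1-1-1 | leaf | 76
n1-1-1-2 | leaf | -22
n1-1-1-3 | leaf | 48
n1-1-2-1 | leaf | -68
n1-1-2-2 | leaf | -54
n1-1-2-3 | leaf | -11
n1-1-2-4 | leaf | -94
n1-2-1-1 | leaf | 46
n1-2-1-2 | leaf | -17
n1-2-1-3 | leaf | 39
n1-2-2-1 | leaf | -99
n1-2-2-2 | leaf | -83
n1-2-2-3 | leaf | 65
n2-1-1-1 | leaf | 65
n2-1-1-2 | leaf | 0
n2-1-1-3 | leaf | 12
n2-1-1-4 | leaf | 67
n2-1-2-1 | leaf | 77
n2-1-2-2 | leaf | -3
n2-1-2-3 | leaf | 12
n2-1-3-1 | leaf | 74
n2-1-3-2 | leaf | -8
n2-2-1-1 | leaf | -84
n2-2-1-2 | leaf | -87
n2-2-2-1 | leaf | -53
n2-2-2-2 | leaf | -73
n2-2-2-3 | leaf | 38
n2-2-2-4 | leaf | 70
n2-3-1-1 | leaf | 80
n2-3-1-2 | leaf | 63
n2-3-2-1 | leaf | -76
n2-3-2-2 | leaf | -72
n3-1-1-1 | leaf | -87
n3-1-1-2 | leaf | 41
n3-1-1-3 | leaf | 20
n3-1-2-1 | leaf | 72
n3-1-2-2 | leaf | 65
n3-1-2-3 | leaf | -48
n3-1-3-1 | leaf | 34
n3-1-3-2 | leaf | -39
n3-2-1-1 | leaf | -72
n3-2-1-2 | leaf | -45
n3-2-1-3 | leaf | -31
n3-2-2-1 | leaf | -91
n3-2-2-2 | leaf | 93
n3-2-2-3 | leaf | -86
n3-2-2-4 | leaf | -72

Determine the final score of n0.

34

n1-1-1 (Chen): max(76, -22, 48) = 76
n1-1-2 (Chen): max(-68, -54, -11, -94) = -11
n1-1 (Quinn): min(76, -11) = -11
n1-2-1 (Chen): max(46, -17, 39) = 46
n1-2-2 (Chen): max(-99, -83, 65) = 65
n1-2 (Quinn): min(46, 65) = 46
n1 (Chen): max(-11, 46) = 46
n2-1-1 (Chen): max(65, 0, 12, 67) = 67
n2-1-2 (Chen): max(77, -3, 12) = 77
n2-1-3 (Chen): max(74, -8) = 74
n2-1 (Quinn): min(67, 77, 74) = 67
n2-2-1 (Chen): max(-84, -87) = -84
n2-2-2 (Chen): max(-53, -73, 38, 70) = 70
n2-2 (Quinn): min(-84, 70) = -84
n2-3-1 (Chen): max(80, 63) = 80
n2-3-2 (Chen): max(-76, -72) = -72
n2-3 (Quinn): min(80, -72) = -72
n2 (Chen): max(67, -84, -72) = 67
n3-1-1 (Chen): max(-87, 41, 20) = 41
n3-1-2 (Chen): max(72, 65, -48) = 72
n3-1-3 (Chen): max(34, -39) = 34
n3-1 (Quinn): min(41, 72, 34) = 34
n3-2-1 (Chen): max(-72, -45, -31) = -31
n3-2-2 (Chen): max(-91, 93, -86, -72) = 93
n3-2 (Quinn): min(-31, 93) = -31
n3 (Chen): max(34, -31) = 34
n0 (Quinn): min(46, 67, 34) = 34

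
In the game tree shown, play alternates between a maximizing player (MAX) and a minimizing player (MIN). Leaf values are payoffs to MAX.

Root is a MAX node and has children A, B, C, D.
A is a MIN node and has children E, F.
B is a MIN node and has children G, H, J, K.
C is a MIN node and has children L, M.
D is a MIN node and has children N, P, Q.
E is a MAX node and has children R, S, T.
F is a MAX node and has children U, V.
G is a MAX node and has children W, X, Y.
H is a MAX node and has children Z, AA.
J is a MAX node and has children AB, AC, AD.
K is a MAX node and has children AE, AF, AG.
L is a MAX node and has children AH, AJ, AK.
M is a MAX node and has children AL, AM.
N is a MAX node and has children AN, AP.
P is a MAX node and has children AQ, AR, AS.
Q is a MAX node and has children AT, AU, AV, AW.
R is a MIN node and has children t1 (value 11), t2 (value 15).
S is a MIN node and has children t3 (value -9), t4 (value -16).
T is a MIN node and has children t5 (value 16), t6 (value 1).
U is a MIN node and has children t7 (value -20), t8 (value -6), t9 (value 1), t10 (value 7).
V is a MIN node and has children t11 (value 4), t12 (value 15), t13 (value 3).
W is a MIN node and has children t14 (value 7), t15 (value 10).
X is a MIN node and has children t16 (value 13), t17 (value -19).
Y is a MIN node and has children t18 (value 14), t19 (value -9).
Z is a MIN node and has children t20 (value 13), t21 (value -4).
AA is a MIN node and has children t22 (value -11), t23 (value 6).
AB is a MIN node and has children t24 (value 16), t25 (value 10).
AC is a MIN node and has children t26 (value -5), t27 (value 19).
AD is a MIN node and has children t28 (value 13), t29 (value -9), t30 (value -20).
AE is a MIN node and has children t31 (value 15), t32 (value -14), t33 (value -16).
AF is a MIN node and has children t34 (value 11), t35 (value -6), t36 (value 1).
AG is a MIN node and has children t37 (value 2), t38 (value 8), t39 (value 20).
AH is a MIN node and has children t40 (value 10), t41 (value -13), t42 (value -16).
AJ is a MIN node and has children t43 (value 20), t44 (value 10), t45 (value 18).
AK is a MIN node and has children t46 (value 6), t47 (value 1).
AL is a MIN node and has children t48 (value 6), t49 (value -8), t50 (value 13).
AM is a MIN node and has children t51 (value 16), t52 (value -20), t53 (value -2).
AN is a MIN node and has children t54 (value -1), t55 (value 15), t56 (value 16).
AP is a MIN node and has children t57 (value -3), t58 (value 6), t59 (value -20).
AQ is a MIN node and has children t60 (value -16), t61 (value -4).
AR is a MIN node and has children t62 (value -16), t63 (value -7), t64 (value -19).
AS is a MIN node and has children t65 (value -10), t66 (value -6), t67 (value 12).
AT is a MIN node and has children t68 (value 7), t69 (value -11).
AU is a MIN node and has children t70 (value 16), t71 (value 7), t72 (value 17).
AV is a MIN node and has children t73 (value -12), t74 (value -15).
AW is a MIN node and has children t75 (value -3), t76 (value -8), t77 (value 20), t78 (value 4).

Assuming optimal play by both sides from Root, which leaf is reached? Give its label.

R (MIN): min(11, 15) = 11
S (MIN): min(-9, -16) = -16
T (MIN): min(16, 1) = 1
E (MAX): max(11, -16, 1) = 11
U (MIN): min(-20, -6, 1, 7) = -20
V (MIN): min(4, 15, 3) = 3
F (MAX): max(-20, 3) = 3
A (MIN): min(11, 3) = 3
W (MIN): min(7, 10) = 7
X (MIN): min(13, -19) = -19
Y (MIN): min(14, -9) = -9
G (MAX): max(7, -19, -9) = 7
Z (MIN): min(13, -4) = -4
AA (MIN): min(-11, 6) = -11
H (MAX): max(-4, -11) = -4
AB (MIN): min(16, 10) = 10
AC (MIN): min(-5, 19) = -5
AD (MIN): min(13, -9, -20) = -20
J (MAX): max(10, -5, -20) = 10
AE (MIN): min(15, -14, -16) = -16
AF (MIN): min(11, -6, 1) = -6
AG (MIN): min(2, 8, 20) = 2
K (MAX): max(-16, -6, 2) = 2
B (MIN): min(7, -4, 10, 2) = -4
AH (MIN): min(10, -13, -16) = -16
AJ (MIN): min(20, 10, 18) = 10
AK (MIN): min(6, 1) = 1
L (MAX): max(-16, 10, 1) = 10
AL (MIN): min(6, -8, 13) = -8
AM (MIN): min(16, -20, -2) = -20
M (MAX): max(-8, -20) = -8
C (MIN): min(10, -8) = -8
AN (MIN): min(-1, 15, 16) = -1
AP (MIN): min(-3, 6, -20) = -20
N (MAX): max(-1, -20) = -1
AQ (MIN): min(-16, -4) = -16
AR (MIN): min(-16, -7, -19) = -19
AS (MIN): min(-10, -6, 12) = -10
P (MAX): max(-16, -19, -10) = -10
AT (MIN): min(7, -11) = -11
AU (MIN): min(16, 7, 17) = 7
AV (MIN): min(-12, -15) = -15
AW (MIN): min(-3, -8, 20, 4) = -8
Q (MAX): max(-11, 7, -15, -8) = 7
D (MIN): min(-1, -10, 7) = -10
Root (MAX): max(3, -4, -8, -10) = 3
At Root, MAX picks A (highest: 3).
At A, MIN picks F (lowest: 3).
At F, MAX picks V (highest: 3).
At V, MIN picks t13 (lowest: 3).
Terminal value 3.

t13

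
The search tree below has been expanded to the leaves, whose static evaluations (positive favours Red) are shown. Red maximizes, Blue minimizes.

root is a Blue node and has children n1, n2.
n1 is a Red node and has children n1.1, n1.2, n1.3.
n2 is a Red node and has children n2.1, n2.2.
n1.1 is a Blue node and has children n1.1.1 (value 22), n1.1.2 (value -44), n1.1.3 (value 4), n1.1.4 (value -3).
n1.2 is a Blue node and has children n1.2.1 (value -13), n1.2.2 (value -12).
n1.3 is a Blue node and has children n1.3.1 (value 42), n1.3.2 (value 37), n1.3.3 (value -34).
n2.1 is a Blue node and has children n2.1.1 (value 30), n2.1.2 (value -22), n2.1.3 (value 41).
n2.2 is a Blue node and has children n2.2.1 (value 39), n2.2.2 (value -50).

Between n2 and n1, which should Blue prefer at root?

n2

n2.1 (Blue): min(30, -22, 41) = -22
n2.2 (Blue): min(39, -50) = -50
n2 (Red): max(-22, -50) = -22
n1.1 (Blue): min(22, -44, 4, -3) = -44
n1.2 (Blue): min(-13, -12) = -13
n1.3 (Blue): min(42, 37, -34) = -34
n1 (Red): max(-44, -13, -34) = -13
Blue prefers the lower value; n2=-22, n1=-13. n2 is better since -22 < -13.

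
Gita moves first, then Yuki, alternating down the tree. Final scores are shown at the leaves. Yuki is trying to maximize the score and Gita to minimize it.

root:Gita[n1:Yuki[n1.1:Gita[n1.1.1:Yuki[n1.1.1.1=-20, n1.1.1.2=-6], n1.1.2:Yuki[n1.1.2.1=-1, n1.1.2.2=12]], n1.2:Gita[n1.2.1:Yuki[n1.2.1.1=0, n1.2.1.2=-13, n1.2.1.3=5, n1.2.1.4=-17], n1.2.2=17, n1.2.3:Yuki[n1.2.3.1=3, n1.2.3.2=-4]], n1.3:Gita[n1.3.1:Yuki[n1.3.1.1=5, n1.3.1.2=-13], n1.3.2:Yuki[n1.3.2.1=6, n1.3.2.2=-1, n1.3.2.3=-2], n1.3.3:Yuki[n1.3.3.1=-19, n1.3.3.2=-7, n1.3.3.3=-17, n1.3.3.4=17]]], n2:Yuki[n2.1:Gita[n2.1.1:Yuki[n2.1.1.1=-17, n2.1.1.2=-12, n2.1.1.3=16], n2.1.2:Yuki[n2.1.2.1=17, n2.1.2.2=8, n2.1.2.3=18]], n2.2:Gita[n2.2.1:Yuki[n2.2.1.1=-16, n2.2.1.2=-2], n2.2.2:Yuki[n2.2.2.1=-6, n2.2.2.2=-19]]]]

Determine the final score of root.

5

n1.1.1 (Yuki): max(-20, -6) = -6
n1.1.2 (Yuki): max(-1, 12) = 12
n1.1 (Gita): min(-6, 12) = -6
n1.2.1 (Yuki): max(0, -13, 5, -17) = 5
n1.2.3 (Yuki): max(3, -4) = 3
n1.2 (Gita): min(5, 17, 3) = 3
n1.3.1 (Yuki): max(5, -13) = 5
n1.3.2 (Yuki): max(6, -1, -2) = 6
n1.3.3 (Yuki): max(-19, -7, -17, 17) = 17
n1.3 (Gita): min(5, 6, 17) = 5
n1 (Yuki): max(-6, 3, 5) = 5
n2.1.1 (Yuki): max(-17, -12, 16) = 16
n2.1.2 (Yuki): max(17, 8, 18) = 18
n2.1 (Gita): min(16, 18) = 16
n2.2.1 (Yuki): max(-16, -2) = -2
n2.2.2 (Yuki): max(-6, -19) = -6
n2.2 (Gita): min(-2, -6) = -6
n2 (Yuki): max(16, -6) = 16
root (Gita): min(5, 16) = 5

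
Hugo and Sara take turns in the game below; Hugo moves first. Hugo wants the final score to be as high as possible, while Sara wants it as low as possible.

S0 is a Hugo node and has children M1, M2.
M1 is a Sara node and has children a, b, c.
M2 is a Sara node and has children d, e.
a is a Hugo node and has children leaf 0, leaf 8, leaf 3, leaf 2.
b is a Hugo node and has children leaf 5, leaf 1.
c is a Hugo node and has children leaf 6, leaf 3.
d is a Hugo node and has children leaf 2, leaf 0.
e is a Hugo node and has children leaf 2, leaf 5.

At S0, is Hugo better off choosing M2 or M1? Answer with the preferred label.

M1

d (Hugo): max(2, 0) = 2
e (Hugo): max(2, 5) = 5
M2 (Sara): min(2, 5) = 2
a (Hugo): max(0, 8, 3, 2) = 8
b (Hugo): max(5, 1) = 5
c (Hugo): max(6, 3) = 6
M1 (Sara): min(8, 5, 6) = 5
Hugo prefers the higher value; M2=2, M1=5. M1 is better since 5 > 2.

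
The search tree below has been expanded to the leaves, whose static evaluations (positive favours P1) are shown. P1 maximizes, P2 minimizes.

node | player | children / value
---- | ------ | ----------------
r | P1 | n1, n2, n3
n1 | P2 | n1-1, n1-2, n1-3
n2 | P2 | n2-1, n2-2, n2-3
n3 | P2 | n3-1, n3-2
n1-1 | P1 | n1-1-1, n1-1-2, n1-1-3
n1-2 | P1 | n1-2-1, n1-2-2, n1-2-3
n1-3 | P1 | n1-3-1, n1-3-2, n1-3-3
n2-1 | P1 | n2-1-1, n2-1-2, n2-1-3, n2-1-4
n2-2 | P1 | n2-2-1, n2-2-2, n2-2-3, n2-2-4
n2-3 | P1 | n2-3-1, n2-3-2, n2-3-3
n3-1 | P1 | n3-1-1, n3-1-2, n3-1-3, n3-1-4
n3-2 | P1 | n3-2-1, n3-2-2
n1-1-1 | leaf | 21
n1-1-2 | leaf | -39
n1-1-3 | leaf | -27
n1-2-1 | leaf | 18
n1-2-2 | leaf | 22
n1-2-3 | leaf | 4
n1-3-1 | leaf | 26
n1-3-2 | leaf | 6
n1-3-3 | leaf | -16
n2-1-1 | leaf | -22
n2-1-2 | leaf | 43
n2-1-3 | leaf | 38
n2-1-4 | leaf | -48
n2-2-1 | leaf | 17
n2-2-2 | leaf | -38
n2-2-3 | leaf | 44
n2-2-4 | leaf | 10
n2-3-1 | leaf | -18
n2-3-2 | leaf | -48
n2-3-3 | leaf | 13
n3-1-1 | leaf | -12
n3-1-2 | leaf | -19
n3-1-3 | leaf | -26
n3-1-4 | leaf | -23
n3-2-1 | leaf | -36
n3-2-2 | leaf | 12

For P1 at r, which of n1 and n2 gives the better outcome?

n1-1 (P1): max(21, -39, -27) = 21
n1-2 (P1): max(18, 22, 4) = 22
n1-3 (P1): max(26, 6, -16) = 26
n1 (P2): min(21, 22, 26) = 21
n2-1 (P1): max(-22, 43, 38, -48) = 43
n2-2 (P1): max(17, -38, 44, 10) = 44
n2-3 (P1): max(-18, -48, 13) = 13
n2 (P2): min(43, 44, 13) = 13
P1 prefers the higher value; n1=21, n2=13. n1 is better since 21 > 13.

n1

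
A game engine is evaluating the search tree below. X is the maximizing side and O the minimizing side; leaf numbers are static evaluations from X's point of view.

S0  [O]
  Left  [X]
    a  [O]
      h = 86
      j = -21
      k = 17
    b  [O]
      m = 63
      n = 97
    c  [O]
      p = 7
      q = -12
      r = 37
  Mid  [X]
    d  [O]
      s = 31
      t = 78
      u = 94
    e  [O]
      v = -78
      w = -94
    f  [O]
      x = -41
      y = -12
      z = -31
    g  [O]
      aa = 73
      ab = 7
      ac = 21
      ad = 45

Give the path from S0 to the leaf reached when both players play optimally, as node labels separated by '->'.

S0 -> Mid -> d -> s

a (O): min(86, -21, 17) = -21
b (O): min(63, 97) = 63
c (O): min(7, -12, 37) = -12
Left (X): max(-21, 63, -12) = 63
d (O): min(31, 78, 94) = 31
e (O): min(-78, -94) = -94
f (O): min(-41, -12, -31) = -41
g (O): min(73, 7, 21, 45) = 7
Mid (X): max(31, -94, -41, 7) = 31
S0 (O): min(63, 31) = 31
At S0, O picks Mid (lowest: 31).
At Mid, X picks d (highest: 31).
At d, O picks s (lowest: 31).
Terminal value 31.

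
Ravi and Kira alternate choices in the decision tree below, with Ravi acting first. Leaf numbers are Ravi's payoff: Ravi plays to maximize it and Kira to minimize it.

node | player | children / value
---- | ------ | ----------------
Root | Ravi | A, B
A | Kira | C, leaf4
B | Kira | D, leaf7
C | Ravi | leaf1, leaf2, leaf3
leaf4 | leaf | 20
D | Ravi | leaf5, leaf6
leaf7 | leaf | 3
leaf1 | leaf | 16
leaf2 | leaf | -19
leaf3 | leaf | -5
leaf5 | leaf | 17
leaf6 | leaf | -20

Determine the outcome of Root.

C (Ravi): max(16, -19, -5) = 16
A (Kira): min(16, 20) = 16
D (Ravi): max(17, -20) = 17
B (Kira): min(17, 3) = 3
Root (Ravi): max(16, 3) = 16

16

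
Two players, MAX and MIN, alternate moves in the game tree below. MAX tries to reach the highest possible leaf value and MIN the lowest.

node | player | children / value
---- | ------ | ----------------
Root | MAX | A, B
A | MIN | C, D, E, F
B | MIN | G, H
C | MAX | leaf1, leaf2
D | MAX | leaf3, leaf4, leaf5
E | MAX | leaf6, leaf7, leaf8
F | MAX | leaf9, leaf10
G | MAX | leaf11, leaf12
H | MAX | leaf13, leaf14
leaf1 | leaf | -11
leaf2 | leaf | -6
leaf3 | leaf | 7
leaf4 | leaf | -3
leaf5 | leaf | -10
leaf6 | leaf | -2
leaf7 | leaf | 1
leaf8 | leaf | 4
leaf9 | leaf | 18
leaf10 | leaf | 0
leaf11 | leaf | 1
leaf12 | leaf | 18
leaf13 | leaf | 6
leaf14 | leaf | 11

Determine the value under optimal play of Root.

11

C (MAX): max(-11, -6) = -6
D (MAX): max(7, -3, -10) = 7
E (MAX): max(-2, 1, 4) = 4
F (MAX): max(18, 0) = 18
A (MIN): min(-6, 7, 4, 18) = -6
G (MAX): max(1, 18) = 18
H (MAX): max(6, 11) = 11
B (MIN): min(18, 11) = 11
Root (MAX): max(-6, 11) = 11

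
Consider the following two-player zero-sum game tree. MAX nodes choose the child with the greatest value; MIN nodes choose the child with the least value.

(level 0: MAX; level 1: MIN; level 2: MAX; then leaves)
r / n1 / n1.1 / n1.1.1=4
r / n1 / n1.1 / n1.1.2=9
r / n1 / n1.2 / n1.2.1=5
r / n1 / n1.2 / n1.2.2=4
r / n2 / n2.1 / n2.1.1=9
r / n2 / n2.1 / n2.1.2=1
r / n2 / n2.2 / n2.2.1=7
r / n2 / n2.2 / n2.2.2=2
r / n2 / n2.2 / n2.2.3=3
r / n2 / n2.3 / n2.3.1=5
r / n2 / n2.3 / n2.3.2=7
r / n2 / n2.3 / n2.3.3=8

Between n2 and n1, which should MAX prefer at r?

n2

n2.1 (MAX): max(9, 1) = 9
n2.2 (MAX): max(7, 2, 3) = 7
n2.3 (MAX): max(5, 7, 8) = 8
n2 (MIN): min(9, 7, 8) = 7
n1.1 (MAX): max(4, 9) = 9
n1.2 (MAX): max(5, 4) = 5
n1 (MIN): min(9, 5) = 5
MAX prefers the higher value; n2=7, n1=5. n2 is better since 7 > 5.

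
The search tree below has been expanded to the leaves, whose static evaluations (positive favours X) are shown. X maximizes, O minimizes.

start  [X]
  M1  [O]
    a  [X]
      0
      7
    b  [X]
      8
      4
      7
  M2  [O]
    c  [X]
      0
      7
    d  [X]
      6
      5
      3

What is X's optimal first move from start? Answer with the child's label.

M1

a (X): max(0, 7) = 7
b (X): max(8, 4, 7) = 8
M1 (O): min(7, 8) = 7
c (X): max(0, 7) = 7
d (X): max(6, 5, 3) = 6
M2 (O): min(7, 6) = 6
start (X): max(7, 6) = 7
X at start wants the highest of {M1=7, M2=6}, so chooses M1.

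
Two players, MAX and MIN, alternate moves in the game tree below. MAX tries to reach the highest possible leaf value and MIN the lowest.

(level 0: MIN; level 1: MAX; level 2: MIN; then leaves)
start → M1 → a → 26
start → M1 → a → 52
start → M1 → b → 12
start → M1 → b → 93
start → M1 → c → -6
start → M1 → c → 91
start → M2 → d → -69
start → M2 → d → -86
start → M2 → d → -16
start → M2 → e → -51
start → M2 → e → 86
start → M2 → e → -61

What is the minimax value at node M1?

a (MIN): min(26, 52) = 26
b (MIN): min(12, 93) = 12
c (MIN): min(-6, 91) = -6
M1 (MAX): max(26, 12, -6) = 26

26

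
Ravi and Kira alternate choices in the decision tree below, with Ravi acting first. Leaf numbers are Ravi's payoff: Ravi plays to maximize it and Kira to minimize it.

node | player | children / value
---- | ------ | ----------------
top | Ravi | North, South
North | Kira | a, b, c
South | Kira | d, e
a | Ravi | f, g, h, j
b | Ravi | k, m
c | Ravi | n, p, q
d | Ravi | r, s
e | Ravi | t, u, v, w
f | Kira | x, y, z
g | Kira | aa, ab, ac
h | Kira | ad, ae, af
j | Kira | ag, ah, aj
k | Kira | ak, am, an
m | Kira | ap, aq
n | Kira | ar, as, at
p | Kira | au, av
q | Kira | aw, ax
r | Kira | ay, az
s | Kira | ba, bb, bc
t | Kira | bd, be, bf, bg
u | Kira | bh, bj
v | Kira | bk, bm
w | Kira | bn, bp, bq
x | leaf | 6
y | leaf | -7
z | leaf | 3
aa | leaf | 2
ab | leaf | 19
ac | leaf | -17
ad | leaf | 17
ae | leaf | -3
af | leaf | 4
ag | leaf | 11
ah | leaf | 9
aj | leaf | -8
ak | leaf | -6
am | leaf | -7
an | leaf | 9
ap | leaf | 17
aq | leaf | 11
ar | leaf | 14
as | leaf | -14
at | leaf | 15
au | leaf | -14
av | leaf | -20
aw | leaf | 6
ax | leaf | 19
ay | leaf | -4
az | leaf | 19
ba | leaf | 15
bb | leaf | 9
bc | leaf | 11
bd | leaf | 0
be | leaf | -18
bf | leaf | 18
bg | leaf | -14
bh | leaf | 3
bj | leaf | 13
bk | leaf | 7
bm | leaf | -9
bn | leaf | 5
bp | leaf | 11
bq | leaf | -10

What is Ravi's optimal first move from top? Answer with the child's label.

South

f (Kira): min(6, -7, 3) = -7
g (Kira): min(2, 19, -17) = -17
h (Kira): min(17, -3, 4) = -3
j (Kira): min(11, 9, -8) = -8
a (Ravi): max(-7, -17, -3, -8) = -3
k (Kira): min(-6, -7, 9) = -7
m (Kira): min(17, 11) = 11
b (Ravi): max(-7, 11) = 11
n (Kira): min(14, -14, 15) = -14
p (Kira): min(-14, -20) = -20
q (Kira): min(6, 19) = 6
c (Ravi): max(-14, -20, 6) = 6
North (Kira): min(-3, 11, 6) = -3
r (Kira): min(-4, 19) = -4
s (Kira): min(15, 9, 11) = 9
d (Ravi): max(-4, 9) = 9
t (Kira): min(0, -18, 18, -14) = -18
u (Kira): min(3, 13) = 3
v (Kira): min(7, -9) = -9
w (Kira): min(5, 11, -10) = -10
e (Ravi): max(-18, 3, -9, -10) = 3
South (Kira): min(9, 3) = 3
top (Ravi): max(-3, 3) = 3
Ravi at top wants the highest of {North=-3, South=3}, so chooses South.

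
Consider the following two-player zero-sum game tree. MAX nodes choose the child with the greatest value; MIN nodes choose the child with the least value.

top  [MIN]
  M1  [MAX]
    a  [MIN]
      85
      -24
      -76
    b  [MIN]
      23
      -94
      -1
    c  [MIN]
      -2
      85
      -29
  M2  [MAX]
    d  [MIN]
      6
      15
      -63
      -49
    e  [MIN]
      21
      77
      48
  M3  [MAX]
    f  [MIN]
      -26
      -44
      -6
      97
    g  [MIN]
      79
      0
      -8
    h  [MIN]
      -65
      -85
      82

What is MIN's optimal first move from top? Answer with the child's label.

a (MIN): min(85, -24, -76) = -76
b (MIN): min(23, -94, -1) = -94
c (MIN): min(-2, 85, -29) = -29
M1 (MAX): max(-76, -94, -29) = -29
d (MIN): min(6, 15, -63, -49) = -63
e (MIN): min(21, 77, 48) = 21
M2 (MAX): max(-63, 21) = 21
f (MIN): min(-26, -44, -6, 97) = -44
g (MIN): min(79, 0, -8) = -8
h (MIN): min(-65, -85, 82) = -85
M3 (MAX): max(-44, -8, -85) = -8
top (MIN): min(-29, 21, -8) = -29
MIN at top wants the lowest of {M1=-29, M2=21, M3=-8}, so chooses M1.

M1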